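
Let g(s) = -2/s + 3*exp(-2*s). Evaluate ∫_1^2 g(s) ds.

-2*log(2) - 3*exp(-4)/2 + 3*exp(-2)/2

An antiderivative is F(s) = -2*log(s) - 3*exp(-2*s)/2.
Then F(2) - F(1) = (-2*log(2) - 3*exp(-4)/2) - (-3*exp(-2)/2) = -2*log(2) - 3*exp(-4)/2 + 3*exp(-2)/2.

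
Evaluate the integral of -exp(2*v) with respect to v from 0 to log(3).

-4

An antiderivative is F(v) = -exp(2*v)/2.
Then F(log(3)) - F(0) = (-9/2) - (-1/2) = -4.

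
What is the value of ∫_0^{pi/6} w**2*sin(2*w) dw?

-1/8 - pi**2/144 + sqrt(3)*pi/24

Integrate by parts twice (u = w^2, dv = sin(2*w) dw).
An antiderivative is F(w) = -w**2*cos(2*w)/2 + w*sin(2*w)/2 + cos(2*w)/4.
Then F(pi/6) - F(0) = (-pi**2/144 + 1/8 + sqrt(3)*pi/24) - (1/4) = -1/8 - pi**2/144 + sqrt(3)*pi/24.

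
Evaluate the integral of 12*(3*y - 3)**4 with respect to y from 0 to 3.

Let u = 3*y - 3, so du = 3 dy. When y = 0, u = -3; when y = 3, u = 6.
The integral becomes 4·∫ u**4 du from -3 to 6, with antiderivative 4*u**5/5.
Back in y: F(y) = 4*(3*y - 3)**5/5.
Then F(3) - F(0) = (31104/5) - (-972/5) = 32076/5.

32076/5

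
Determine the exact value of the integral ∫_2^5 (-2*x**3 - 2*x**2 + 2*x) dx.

-723/2

By the power rule, an antiderivative is F(x) = -x**4/2 - 2*x**3/3 + x**2.
Then F(5) - F(2) = (-2225/6) - (-28/3) = -723/2.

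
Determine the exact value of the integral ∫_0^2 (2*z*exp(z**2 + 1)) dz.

-exp(1) + exp(5)

Let u = z**2 + 1, so du = 2*z dz. When z = 0, u = 1; when z = 2, u = 5.
The integral becomes ∫ exp(u) du from 1 to 5, with antiderivative exp(u).
Back in z: F(z) = exp(z**2 + 1).
Then F(2) - F(0) = (exp(5)) - (exp(1)) = -exp(1) + exp(5).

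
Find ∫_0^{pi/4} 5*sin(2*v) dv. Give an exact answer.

An antiderivative is F(v) = -5*cos(2*v)/2.
Then F(pi/4) - F(0) = (0) - (-5/2) = 5/2.

5/2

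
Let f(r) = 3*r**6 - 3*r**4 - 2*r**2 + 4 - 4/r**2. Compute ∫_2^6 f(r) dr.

By the power rule, an antiderivative is F(r) = 3*r**7/7 - 3*r**5/5 - 2*r**3/3 + 4*r + 4/r.
Then F(6) - F(2) = (12094702/105) - (4234/105) = 4030156/35.

4030156/35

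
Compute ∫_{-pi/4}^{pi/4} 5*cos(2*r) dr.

An antiderivative is F(r) = 5*sin(2*r)/2.
Then F(pi/4) - F(-pi/4) = (5/2) - (-5/2) = 5.

5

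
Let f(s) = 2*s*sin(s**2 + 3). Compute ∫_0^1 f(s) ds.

Let u = s**2 + 3, so du = 2*s ds. When s = 0, u = 3; when s = 1, u = 4.
The integral becomes ∫ sin(u) du from 3 to 4, with antiderivative -cos(u).
Back in s: F(s) = -cos(s**2 + 3).
Then F(1) - F(0) = (-cos(4)) - (-cos(3)) = cos(3) - cos(4).

cos(3) - cos(4)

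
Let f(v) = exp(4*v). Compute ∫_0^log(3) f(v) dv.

Let u = exp(v), so du = exp(v) dv. When v = 0, u = 1; when v = log(3), u = 3.
The integral becomes ∫ u**3 du from 1 to 3, with antiderivative u**4/4.
Back in v: F(v) = exp(4*v)/4.
Then F(log(3)) - F(0) = (81/4) - (1/4) = 20.

20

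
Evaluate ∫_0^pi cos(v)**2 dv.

pi/2

Use the identity cos^2(v) = (1 + cos(2*v))/2.
An antiderivative is F(v) = v/2 + sin(2*v)/4.
Then F(pi) - F(0) = (pi/2) - (0) = pi/2.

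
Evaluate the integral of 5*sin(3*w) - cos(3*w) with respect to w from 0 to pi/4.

2*sqrt(2)/3 + 5/3

An antiderivative is F(w) = -sin(3*w)/3 - 5*cos(3*w)/3.
Then F(pi/4) - F(0) = (2*sqrt(2)/3) - (-5/3) = 2*sqrt(2)/3 + 5/3.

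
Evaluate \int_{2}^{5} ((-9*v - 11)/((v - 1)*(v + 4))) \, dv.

Factor the denominator: v**2 + 3*v - 4 = (v + 4)(v - 1).
Partial fractions: (-9*v - 11)/((v - 1)*(v + 4)) = -5/(v + 4) - 4/(v - 1).
An antiderivative is F(v) = -4*log(v - 1) - 5*log(v + 4).
Then F(5) - F(2) = (-10*log(3) - 8*log(2)) - (-5*log(3) - 5*log(2)) = -5*log(3) - 3*log(2).

-5*log(3) - 3*log(2)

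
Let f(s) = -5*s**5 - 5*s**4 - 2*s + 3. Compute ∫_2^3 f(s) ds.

By the power rule, an antiderivative is F(s) = -5*s**6/6 - s**5 - s**2 + 3*s.
Then F(3) - F(2) = (-1701/2) - (-250/3) = -4603/6.

-4603/6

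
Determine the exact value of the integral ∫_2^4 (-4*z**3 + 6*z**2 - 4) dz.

By the power rule, an antiderivative is F(z) = -z**4 + 2*z**3 - 4*z.
Then F(4) - F(2) = (-144) - (-8) = -136.

-136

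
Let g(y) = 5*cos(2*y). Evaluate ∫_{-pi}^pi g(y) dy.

An antiderivative is F(y) = 5*sin(2*y)/2.
Then F(pi) - F(-pi) = (0) - (0) = 0.

0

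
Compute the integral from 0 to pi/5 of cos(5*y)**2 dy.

Use the identity cos^2(5*y) = (1 + cos(10*y))/2.
An antiderivative is F(y) = y/2 + sin(10*y)/20.
Then F(pi/5) - F(0) = (pi/10) - (0) = pi/10.

pi/10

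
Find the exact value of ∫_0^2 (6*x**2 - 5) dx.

6

By the power rule, an antiderivative is F(x) = 2*x**3 - 5*x.
Then F(2) - F(0) = (6) - (0) = 6.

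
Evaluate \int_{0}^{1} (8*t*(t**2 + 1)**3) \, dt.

Let u = t**2 + 1, so du = 2*t dt. When t = 0, u = 1; when t = 1, u = 2.
The integral becomes 4·∫ u**3 du from 1 to 2, with antiderivative u**4.
Back in t: F(t) = (t**2 + 1)**4.
Then F(1) - F(0) = (16) - (1) = 15.

15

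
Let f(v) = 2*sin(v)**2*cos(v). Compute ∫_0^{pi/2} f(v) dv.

Let u = sin(v), so du = cos(v) dv. When v = 0, u = 0; when v = pi/2, u = 1.
The integral becomes 2·∫ u**2 du from 0 to 1, with antiderivative 2*u**3/3.
Back in v: F(v) = 2*sin(v)**3/3.
Then F(pi/2) - F(0) = (2/3) - (0) = 2/3.

2/3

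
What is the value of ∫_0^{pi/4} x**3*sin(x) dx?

sqrt(2)*(-384 - pi**3 + 12*pi**2 + 96*pi)/128

Integrate by parts 3 times (u = x^3, dv = sin(x) dx).
An antiderivative is F(x) = -x**3*cos(x) + 3*x**2*sin(x) + 6*x*cos(x) - 6*sin(x).
Then F(pi/4) - F(0) = (sqrt(2)*(-384 - pi**3 + 12*pi**2 + 96*pi)/128) - (0) = sqrt(2)*(-384 - pi**3 + 12*pi**2 + 96*pi)/128.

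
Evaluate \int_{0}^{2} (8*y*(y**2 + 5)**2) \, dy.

Let u = y**2 + 5, so du = 2*y dy. When y = 0, u = 5; when y = 2, u = 9.
The integral becomes 4·∫ u**2 du from 5 to 9, with antiderivative 4*u**3/3.
Back in y: F(y) = 4*(y**2 + 5)**3/3.
Then F(2) - F(0) = (972) - (500/3) = 2416/3.

2416/3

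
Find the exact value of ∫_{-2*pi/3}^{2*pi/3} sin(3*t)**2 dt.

2*pi/3

Use the identity sin^2(3*t) = (1 - cos(6*t))/2.
An antiderivative is F(t) = t/2 - sin(6*t)/12.
Then F(2*pi/3) - F(-2*pi/3) = (pi/3) - (-pi/3) = 2*pi/3.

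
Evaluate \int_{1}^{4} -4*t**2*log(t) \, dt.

Integrate by parts once (u = ln t, dv = -4*t**2 dt).
An antiderivative is F(t) = -4*t**3*(3*log(t) - 1)/9.
Then F(4) - F(1) = (256/9 - 512*log(2)/3) - (4/9) = 28 - 512*log(2)/3.

28 - 512*log(2)/3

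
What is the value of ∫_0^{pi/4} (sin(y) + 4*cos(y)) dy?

An antiderivative is F(y) = 4*sin(y) - cos(y).
Then F(pi/4) - F(0) = (3*sqrt(2)/2) - (-1) = 1 + 3*sqrt(2)/2.

1 + 3*sqrt(2)/2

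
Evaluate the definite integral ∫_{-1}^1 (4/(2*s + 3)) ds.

An antiderivative is F(s) = 2*log(2*s + 3).
Then F(1) - F(-1) = (log(25)) - (0) = log(25).

log(25)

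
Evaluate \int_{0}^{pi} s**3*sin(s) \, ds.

Integrate by parts 3 times (u = s^3, dv = sin(s) ds).
An antiderivative is F(s) = -s**3*cos(s) + 3*s**2*sin(s) + 6*s*cos(s) - 6*sin(s).
Then F(pi) - F(0) = (pi*(-6 + pi**2)) - (0) = pi*(-6 + pi**2).

pi*(-6 + pi**2)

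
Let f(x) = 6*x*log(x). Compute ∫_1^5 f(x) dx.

Integrate by parts once (u = ln x, dv = 6*x dx).
An antiderivative is F(x) = 3*x**2*(2*log(x) - 1)/2.
Then F(5) - F(1) = (-75/2 + 75*log(5)) - (-3/2) = -36 + 75*log(5).

-36 + 75*log(5)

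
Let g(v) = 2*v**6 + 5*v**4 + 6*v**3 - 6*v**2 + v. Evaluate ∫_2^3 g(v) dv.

By the power rule, an antiderivative is F(v) = 2*v**7/7 + v**5 + 3*v**4/2 - 2*v**3 + v**2/2.
Then F(3) - F(2) = (6579/7) - (550/7) = 6029/7.

6029/7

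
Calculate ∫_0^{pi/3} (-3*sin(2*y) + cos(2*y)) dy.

-9/4 + sqrt(3)/4

An antiderivative is F(y) = sin(2*y)/2 + 3*cos(2*y)/2.
Then F(pi/3) - F(0) = (-3/4 + sqrt(3)/4) - (3/2) = -9/4 + sqrt(3)/4.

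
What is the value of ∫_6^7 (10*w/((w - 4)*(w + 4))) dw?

Factor the denominator: w**2 - 16 = (w + 4)(w - 4).
Partial fractions: 10*w/((w - 4)*(w + 4)) = 5/(w + 4) + 5/(w - 4).
An antiderivative is F(w) = 5*log(w - 4) + 5*log(w + 4).
Then F(7) - F(6) = (5*log(3) + 5*log(11)) - (10*log(2) + 5*log(5)) = -5*log(5) - 10*log(2) + 5*log(3) + 5*log(11).

-5*log(5) - 10*log(2) + 5*log(3) + 5*log(11)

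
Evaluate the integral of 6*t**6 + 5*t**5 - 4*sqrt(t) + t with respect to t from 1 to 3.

By the power rule, an antiderivative is F(t) = 6*t**7/7 + 5*t**6/6 - 8*t**(3/2)/3 + t**2/2.
Then F(3) - F(1) = (17406/7 - 8*sqrt(3)) - (-10/21) = 52228/21 - 8*sqrt(3).

52228/21 - 8*sqrt(3)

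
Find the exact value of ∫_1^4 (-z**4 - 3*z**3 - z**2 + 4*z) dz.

-7737/20

By the power rule, an antiderivative is F(z) = -z**5/5 - 3*z**4/4 - z**3/3 + 2*z**2.
Then F(4) - F(1) = (-5792/15) - (43/60) = -7737/20.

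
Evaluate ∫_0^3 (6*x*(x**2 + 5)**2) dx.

Let u = x**2 + 5, so du = 2*x dx. When x = 0, u = 5; when x = 3, u = 14.
The integral becomes 3·∫ u**2 du from 5 to 14, with antiderivative u**3.
Back in x: F(x) = (x**2 + 5)**3.
Then F(3) - F(0) = (2744) - (125) = 2619.

2619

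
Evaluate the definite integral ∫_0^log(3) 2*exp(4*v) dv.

Let u = exp(v), so du = exp(v) dv. When v = 0, u = 1; when v = log(3), u = 3.
The integral becomes 2·∫ u**3 du from 1 to 3, with antiderivative u**4/2.
Back in v: F(v) = exp(4*v)/2.
Then F(log(3)) - F(0) = (81/2) - (1/2) = 40.

40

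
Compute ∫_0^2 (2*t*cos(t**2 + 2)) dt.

-sin(2) + sin(6)

Let u = t**2 + 2, so du = 2*t dt. When t = 0, u = 2; when t = 2, u = 6.
The integral becomes ∫ cos(u) du from 2 to 6, with antiderivative sin(u).
Back in t: F(t) = sin(t**2 + 2).
Then F(2) - F(0) = (sin(6)) - (sin(2)) = -sin(2) + sin(6).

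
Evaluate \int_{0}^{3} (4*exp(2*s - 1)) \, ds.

Let u = 2*s - 1, so du = 2 ds. When s = 0, u = -1; when s = 3, u = 5.
The integral becomes 2·∫ exp(u) du from -1 to 5, with antiderivative 2*exp(u).
Back in s: F(s) = 2*exp(2*s - 1).
Then F(3) - F(0) = (2*exp(5)) - (2*exp(-1)) = -(2 - 2*exp(6))*exp(-1).

-(2 - 2*exp(6))*exp(-1)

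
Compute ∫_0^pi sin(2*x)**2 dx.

Use the identity sin^2(2*x) = (1 - cos(4*x))/2.
An antiderivative is F(x) = x/2 - sin(4*x)/8.
Then F(pi) - F(0) = (pi/2) - (0) = pi/2.

pi/2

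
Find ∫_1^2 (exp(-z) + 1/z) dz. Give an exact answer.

An antiderivative is F(z) = log(z) - exp(-z).
Then F(2) - F(1) = (-exp(-2) + log(2)) - (-exp(-1)) = -exp(-2) + exp(-1) + log(2).

-exp(-2) + exp(-1) + log(2)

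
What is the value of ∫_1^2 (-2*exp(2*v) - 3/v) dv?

An antiderivative is F(v) = -exp(2*v) - 3*log(v).
Then F(2) - F(1) = (-exp(4) - log(8)) - (-exp(2)) = -exp(4) - log(8) + exp(2).

-exp(4) - log(8) + exp(2)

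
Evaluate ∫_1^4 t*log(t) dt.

Integrate by parts once (u = ln t, dv = t dt).
An antiderivative is F(t) = t**2*(2*log(t) - 1)/4.
Then F(4) - F(1) = (-4 + 16*log(2)) - (-1/4) = -15/4 + 16*log(2).

-15/4 + 16*log(2)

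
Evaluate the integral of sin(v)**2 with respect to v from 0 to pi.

pi/2

Use the identity sin^2(v) = (1 - cos(2*v))/2.
An antiderivative is F(v) = v/2 - sin(2*v)/4.
Then F(pi) - F(0) = (pi/2) - (0) = pi/2.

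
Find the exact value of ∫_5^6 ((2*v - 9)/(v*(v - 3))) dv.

-3*log(5) + 2*log(3) + 4*log(2)

Factor the denominator: v**2 - 3*v = v(v - 3).
Partial fractions: (2*v - 9)/(v*(v - 3)) = 3/v - 1/(v - 3).
An antiderivative is F(v) = 3*log(v) - log(v - 3).
Then F(6) - F(5) = (log(72)) - (-log(2) + 3*log(5)) = -3*log(5) + 2*log(3) + 4*log(2).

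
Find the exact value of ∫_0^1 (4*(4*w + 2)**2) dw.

Let u = 4*w + 2, so du = 4 dw. When w = 0, u = 2; when w = 1, u = 6.
The integral becomes ∫ u**2 du from 2 to 6, with antiderivative u**3/3.
Back in w: F(w) = (4*w + 2)**3/3.
Then F(1) - F(0) = (72) - (8/3) = 208/3.

208/3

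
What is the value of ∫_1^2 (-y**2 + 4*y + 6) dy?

29/3

By the power rule, an antiderivative is F(y) = -y**3/3 + 2*y**2 + 6*y.
Then F(2) - F(1) = (52/3) - (23/3) = 29/3.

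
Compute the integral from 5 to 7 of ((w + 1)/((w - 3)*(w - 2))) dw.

Factor the denominator: w**2 - 5*w + 6 = (w - 2)(w - 3).
Partial fractions: (w + 1)/((w - 3)*(w - 2)) = -3/(w - 2) + 4/(w - 3).
An antiderivative is F(w) = 4*log(w - 3) - 3*log(w - 2).
Then F(7) - F(5) = (-3*log(5) + 8*log(2)) - (log(16/27)) = -3*log(5) + 4*log(2) + 3*log(3).

-3*log(5) + 4*log(2) + 3*log(3)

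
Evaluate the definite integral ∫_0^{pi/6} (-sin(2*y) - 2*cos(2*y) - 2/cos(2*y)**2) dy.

An antiderivative is F(y) = -sin(2*y) + cos(2*y)/2 - tan(2*y).
Then F(pi/6) - F(0) = (1/4 - 3*sqrt(3)/2) - (1/2) = -3*sqrt(3)/2 - 1/4.

-3*sqrt(3)/2 - 1/4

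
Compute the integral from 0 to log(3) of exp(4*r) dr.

20

Let u = exp(r), so du = exp(r) dr. When r = 0, u = 1; when r = log(3), u = 3.
The integral becomes ∫ u**3 du from 1 to 3, with antiderivative u**4/4.
Back in r: F(r) = exp(4*r)/4.
Then F(log(3)) - F(0) = (81/4) - (1/4) = 20.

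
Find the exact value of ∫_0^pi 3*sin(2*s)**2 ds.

3*pi/2

Use the identity sin^2(2*s) = (1 - cos(4*s))/2.
An antiderivative is F(s) = 3*s/2 - 3*sin(4*s)/8.
Then F(pi) - F(0) = (3*pi/2) - (0) = 3*pi/2.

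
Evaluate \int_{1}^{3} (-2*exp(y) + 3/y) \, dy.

-2*exp(3) + log(27) + 2*exp(1)

An antiderivative is F(y) = -2*exp(y) + 3*log(y).
Then F(3) - F(1) = (-2*exp(3) + log(27)) - (-2*exp(1)) = -2*exp(3) + log(27) + 2*exp(1).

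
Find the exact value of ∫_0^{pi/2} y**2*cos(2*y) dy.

-pi/4

Integrate by parts twice (u = y^2, dv = cos(2*y) dy).
An antiderivative is F(y) = y**2*sin(2*y)/2 + y*cos(2*y)/2 - sin(2*y)/4.
Then F(pi/2) - F(0) = (-pi/4) - (0) = -pi/4.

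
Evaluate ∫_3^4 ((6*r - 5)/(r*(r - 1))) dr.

-4*log(3) + 9*log(2)

Factor the denominator: r**2 - r = r(r - 1).
Partial fractions: (6*r - 5)/(r*(r - 1)) = 5/r + 1/(r - 1).
An antiderivative is F(r) = 5*log(r) + log(r - 1).
Then F(4) - F(3) = (log(3) + 10*log(2)) - (log(2) + 5*log(3)) = -4*log(3) + 9*log(2).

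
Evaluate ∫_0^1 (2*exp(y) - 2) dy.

-4 + 2*E

An antiderivative is F(y) = -2*y + 2*exp(y).
Then F(1) - F(0) = (-2 + 2*E) - (2) = -4 + 2*E.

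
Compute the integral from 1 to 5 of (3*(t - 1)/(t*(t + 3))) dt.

log(16/5)

Factor the denominator: t**2 + 3*t = (t + 3)t.
Partial fractions: 3*(t - 1)/(t*(t + 3)) = 4/(t + 3) - 1/t.
An antiderivative is F(t) = -log(t) + 4*log(t + 3).
Then F(5) - F(1) = (-log(5) + 12*log(2)) - (8*log(2)) = log(16/5).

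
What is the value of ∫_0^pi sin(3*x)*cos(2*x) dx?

Use the identity sin(3*x)cos(2*x) = [sin(5*x) + sin(x)]/2.
An antiderivative is F(x) = -cos(x)/2 - cos(5*x)/10.
Then F(pi) - F(0) = (3/5) - (-3/5) = 6/5.

6/5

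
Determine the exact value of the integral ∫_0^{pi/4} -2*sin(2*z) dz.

An antiderivative is F(z) = cos(2*z).
Then F(pi/4) - F(0) = (0) - (1) = -1.

-1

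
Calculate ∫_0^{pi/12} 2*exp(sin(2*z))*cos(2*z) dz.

-1 + exp(1/2)

Let u = sin(2*z), so du = 2*cos(2*z) dz. When z = 0, u = 0; when z = pi/12, u = 1/2.
The integral becomes ∫ exp(u) du from 0 to 1/2, with antiderivative exp(u).
Back in z: F(z) = exp(sin(2*z)).
Then F(pi/12) - F(0) = (exp(1/2)) - (1) = -1 + exp(1/2).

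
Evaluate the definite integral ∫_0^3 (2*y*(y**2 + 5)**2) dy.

Let u = y**2 + 5, so du = 2*y dy. When y = 0, u = 5; when y = 3, u = 14.
The integral becomes ∫ u**2 du from 5 to 14, with antiderivative u**3/3.
Back in y: F(y) = (y**2 + 5)**3/3.
Then F(3) - F(0) = (2744/3) - (125/3) = 873.

873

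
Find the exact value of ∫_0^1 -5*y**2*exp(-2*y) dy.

-5/4 + 25*exp(-2)/4

Integrate by parts twice (u = y^2, dv = -5*exp(-2*y) dy).
An antiderivative is F(y) = (10*y**2 + 10*y + 5)*exp(-2*y)/4.
Then F(1) - F(0) = (25*exp(-2)/4) - (5/4) = -5/4 + 25*exp(-2)/4.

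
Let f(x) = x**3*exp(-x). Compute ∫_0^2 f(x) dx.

Integrate by parts 3 times (u = x^3, dv = exp(-x) dx).
An antiderivative is F(x) = (-x**3 - 3*x**2 - 6*x - 6)*exp(-x).
Then F(2) - F(0) = (-38*exp(-2)) - (-6) = 6 - 38*exp(-2).

6 - 38*exp(-2)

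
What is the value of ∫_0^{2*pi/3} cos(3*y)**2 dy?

Use the identity cos^2(3*y) = (1 + cos(6*y))/2.
An antiderivative is F(y) = y/2 + sin(6*y)/12.
Then F(2*pi/3) - F(0) = (pi/3) - (0) = pi/3.

pi/3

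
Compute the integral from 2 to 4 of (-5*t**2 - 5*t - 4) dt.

-394/3

By the power rule, an antiderivative is F(t) = -5*t**3/3 - 5*t**2/2 - 4*t.
Then F(4) - F(2) = (-488/3) - (-94/3) = -394/3.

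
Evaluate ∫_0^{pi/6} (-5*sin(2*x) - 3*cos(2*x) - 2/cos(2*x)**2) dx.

-7*sqrt(3)/4 - 5/4

An antiderivative is F(x) = -3*sin(2*x)/2 + 5*cos(2*x)/2 - tan(2*x).
Then F(pi/6) - F(0) = (5/4 - 7*sqrt(3)/4) - (5/2) = -7*sqrt(3)/4 - 5/4.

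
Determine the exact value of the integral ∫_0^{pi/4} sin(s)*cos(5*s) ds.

-1/6

Use the identity sin(s)cos(5*s) = [sin(6*s) + sin(-4*s)]/2.
An antiderivative is F(s) = cos(4*s)/8 - cos(6*s)/12.
Then F(pi/4) - F(0) = (-1/8) - (1/24) = -1/6.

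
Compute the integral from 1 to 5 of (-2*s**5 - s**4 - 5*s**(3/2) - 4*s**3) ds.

By the power rule, an antiderivative is F(s) = -s**6/3 - 2*s**(5/2) - s**5/5 - s**4.
Then F(5) - F(1) = (-19375/3 - 50*sqrt(5)) - (-53/15) = -32274/5 - 50*sqrt(5).

-32274/5 - 50*sqrt(5)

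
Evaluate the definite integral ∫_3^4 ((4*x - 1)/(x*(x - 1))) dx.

log(9/2)

Factor the denominator: x**2 - x = x(x - 1).
Partial fractions: (4*x - 1)/(x*(x - 1)) = 1/x + 3/(x - 1).
An antiderivative is F(x) = log(x) + 3*log(x - 1).
Then F(4) - F(3) = (2*log(2) + 3*log(3)) - (log(24)) = log(9/2).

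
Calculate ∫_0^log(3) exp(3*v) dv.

Let u = exp(v), so du = exp(v) dv. When v = 0, u = 1; when v = log(3), u = 3.
The integral becomes ∫ u**2 du from 1 to 3, with antiderivative u**3/3.
Back in v: F(v) = exp(3*v)/3.
Then F(log(3)) - F(0) = (9) - (1/3) = 26/3.

26/3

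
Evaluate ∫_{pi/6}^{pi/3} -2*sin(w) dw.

1 - sqrt(3)

An antiderivative is F(w) = 2*cos(w).
Then F(pi/3) - F(pi/6) = (1) - (sqrt(3)) = 1 - sqrt(3).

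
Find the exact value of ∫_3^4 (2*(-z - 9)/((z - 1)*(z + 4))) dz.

Factor the denominator: z**2 + 3*z - 4 = (z + 4)(z - 1).
Partial fractions: 2*(-z - 9)/((z - 1)*(z + 4)) = 2/(z + 4) - 4/(z - 1).
An antiderivative is F(z) = -4*log(z - 1) + 2*log(z + 4).
Then F(4) - F(3) = (log(64/81)) - (log(49/16)) = -4*log(3) - 2*log(7) + 10*log(2).

-4*log(3) - 2*log(7) + 10*log(2)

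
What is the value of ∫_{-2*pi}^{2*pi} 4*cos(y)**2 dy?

8*pi

Use the identity cos^2(y) = (1 + cos(2*y))/2.
An antiderivative is F(y) = 2*y + sin(2*y).
Then F(2*pi) - F(-2*pi) = (4*pi) - (-4*pi) = 8*pi.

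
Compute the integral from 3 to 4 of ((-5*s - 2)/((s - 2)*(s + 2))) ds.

-5*log(2) - 2*log(3) + 2*log(5)

Factor the denominator: s**2 - 4 = (s + 2)(s - 2).
Partial fractions: (-5*s - 2)/((s - 2)*(s + 2)) = -2/(s + 2) - 3/(s - 2).
An antiderivative is F(s) = -3*log(s - 2) - 2*log(s + 2).
Then F(4) - F(3) = (-5*log(2) - 2*log(3)) - (-log(25)) = -5*log(2) - 2*log(3) + 2*log(5).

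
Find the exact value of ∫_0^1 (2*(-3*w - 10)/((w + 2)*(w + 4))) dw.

Factor the denominator: w**2 + 6*w + 8 = (w + 4)(w + 2).
Partial fractions: 2*(-3*w - 10)/((w + 2)*(w + 4)) = -2/(w + 4) - 4/(w + 2).
An antiderivative is F(w) = -4*log(w + 2) - 2*log(w + 4).
Then F(1) - F(0) = (-4*log(3) - 2*log(5)) - (-8*log(2)) = -4*log(3) - 2*log(5) + 8*log(2).

-4*log(3) - 2*log(5) + 8*log(2)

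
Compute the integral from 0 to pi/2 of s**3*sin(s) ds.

Integrate by parts 3 times (u = s^3, dv = sin(s) ds).
An antiderivative is F(s) = -s**3*cos(s) + 3*s**2*sin(s) + 6*s*cos(s) - 6*sin(s).
Then F(pi/2) - F(0) = (-6 + 3*pi**2/4) - (0) = -6 + 3*pi**2/4.

-6 + 3*pi**2/4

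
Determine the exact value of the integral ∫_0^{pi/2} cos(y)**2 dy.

Use the identity cos^2(y) = (1 + cos(2*y))/2.
An antiderivative is F(y) = y/2 + sin(2*y)/4.
Then F(pi/2) - F(0) = (pi/4) - (0) = pi/4.

pi/4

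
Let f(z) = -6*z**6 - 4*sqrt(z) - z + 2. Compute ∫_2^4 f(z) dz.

By the power rule, an antiderivative is F(z) = -6*z**7/7 - 8*z**(3/2)/3 - z**2/2 + 2*z.
Then F(4) - F(2) = (-295360/21) - (-754/7 - 16*sqrt(2)/3) = -293098/21 + 16*sqrt(2)/3.

-293098/21 + 16*sqrt(2)/3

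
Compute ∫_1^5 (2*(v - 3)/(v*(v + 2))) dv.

Factor the denominator: v**2 + 2*v = (v + 2)v.
Partial fractions: 2*(v - 3)/(v*(v + 2)) = 5/(v + 2) - 3/v.
An antiderivative is F(v) = -3*log(v) + 5*log(v + 2).
Then F(5) - F(1) = (-3*log(5) + 5*log(7)) - (5*log(3)) = -5*log(3) - 3*log(5) + 5*log(7).

-5*log(3) - 3*log(5) + 5*log(7)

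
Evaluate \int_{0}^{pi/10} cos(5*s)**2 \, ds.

Use the identity cos^2(5*s) = (1 + cos(10*s))/2.
An antiderivative is F(s) = s/2 + sin(10*s)/20.
Then F(pi/10) - F(0) = (pi/20) - (0) = pi/20.

pi/20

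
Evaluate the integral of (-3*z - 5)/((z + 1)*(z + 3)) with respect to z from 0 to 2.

log(3/25)

Factor the denominator: z**2 + 4*z + 3 = (z + 3)(z + 1).
Partial fractions: (-3*z - 5)/((z + 1)*(z + 3)) = -2/(z + 3) - 1/(z + 1).
An antiderivative is F(z) = -log(z + 1) - 2*log(z + 3).
Then F(2) - F(0) = (-log(75)) - (-log(9)) = log(3/25).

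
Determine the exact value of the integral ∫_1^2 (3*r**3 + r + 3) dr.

63/4

By the power rule, an antiderivative is F(r) = 3*r**4/4 + r**2/2 + 3*r.
Then F(2) - F(1) = (20) - (17/4) = 63/4.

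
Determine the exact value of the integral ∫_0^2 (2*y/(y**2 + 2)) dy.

Let u = y**2 + 2, so du = 2*y dy. When y = 0, u = 2; when y = 2, u = 6.
The integral becomes ∫ 1/u du from 2 to 6, with antiderivative log(u).
Back in y: F(y) = log(y**2 + 2).
Then F(2) - F(0) = (log(6)) - (log(2)) = log(3).

log(3)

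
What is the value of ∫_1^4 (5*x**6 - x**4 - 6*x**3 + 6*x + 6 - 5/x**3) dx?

12516783/1120

By the power rule, an antiderivative is F(x) = 5*x**7/7 - x**5/5 - 3*x**4/2 + 3*x**2 + 6*x + 5/(2*x**2).
Then F(4) - F(1) = (12528559/1120) - (368/35) = 12516783/1120.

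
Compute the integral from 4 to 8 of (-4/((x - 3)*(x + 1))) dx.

log(9/25)

Factor the denominator: x**2 - 2*x - 3 = (x + 1)(x - 3).
Partial fractions: -4/((x - 3)*(x + 1)) = 1/(x + 1) - 1/(x - 3).
An antiderivative is F(x) = -log(x - 3) + log(x + 1).
Then F(8) - F(4) = (log(9/5)) - (log(5)) = log(9/25).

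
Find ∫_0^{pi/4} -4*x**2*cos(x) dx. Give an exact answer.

Integrate by parts twice (u = x^2, dv = -4*cos(x) dx).
An antiderivative is F(x) = -4*x**2*sin(x) - 8*x*cos(x) + 8*sin(x).
Then F(pi/4) - F(0) = (sqrt(2)*(-pi - pi**2/8 + 4)) - (0) = sqrt(2)*(-pi - pi**2/8 + 4).

sqrt(2)*(-pi - pi**2/8 + 4)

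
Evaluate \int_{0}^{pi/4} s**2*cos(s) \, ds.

Integrate by parts twice (u = s^2, dv = cos(s) ds).
An antiderivative is F(s) = s**2*sin(s) + 2*s*cos(s) - 2*sin(s).
Then F(pi/4) - F(0) = (sqrt(2)*(-32 + pi**2 + 8*pi)/32) - (0) = sqrt(2)*(-32 + pi**2 + 8*pi)/32.

sqrt(2)*(-32 + pi**2 + 8*pi)/32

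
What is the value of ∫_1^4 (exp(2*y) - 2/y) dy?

-exp(2)/2 - log(16) + exp(8)/2

An antiderivative is F(y) = exp(2*y)/2 - 2*log(y).
Then F(4) - F(1) = (-log(16) + exp(8)/2) - (exp(2)/2) = -exp(2)/2 - log(16) + exp(8)/2.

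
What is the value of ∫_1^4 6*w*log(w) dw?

Integrate by parts once (u = ln w, dv = 6*w dw).
An antiderivative is F(w) = 3*w**2*(2*log(w) - 1)/2.
Then F(4) - F(1) = (-24 + 96*log(2)) - (-3/2) = -45/2 + 96*log(2).

-45/2 + 96*log(2)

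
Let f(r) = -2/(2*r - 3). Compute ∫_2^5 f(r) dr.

-log(7)

An antiderivative is F(r) = -log(2*r - 3).
Then F(5) - F(2) = (-log(7)) - (0) = -log(7).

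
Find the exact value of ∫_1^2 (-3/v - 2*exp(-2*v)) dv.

-3*log(2) - exp(-2) + exp(-4)

An antiderivative is F(v) = -3*log(v) + exp(-2*v).
Then F(2) - F(1) = (-3*log(2) + exp(-4)) - (exp(-2)) = -3*log(2) - exp(-2) + exp(-4).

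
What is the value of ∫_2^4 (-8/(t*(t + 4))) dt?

log(4/9)

Factor the denominator: t**2 + 4*t = (t + 4)t.
Partial fractions: -8/(t*(t + 4)) = 2/(t + 4) - 2/t.
An antiderivative is F(t) = -2*log(t) + 2*log(t + 4).
Then F(4) - F(2) = (log(4)) - (log(9)) = log(4/9).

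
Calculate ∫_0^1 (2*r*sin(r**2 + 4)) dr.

Let u = r**2 + 4, so du = 2*r dr. When r = 0, u = 4; when r = 1, u = 5.
The integral becomes ∫ sin(u) du from 4 to 5, with antiderivative -cos(u).
Back in r: F(r) = -cos(r**2 + 4).
Then F(1) - F(0) = (-cos(5)) - (-cos(4)) = cos(4) - cos(5).

cos(4) - cos(5)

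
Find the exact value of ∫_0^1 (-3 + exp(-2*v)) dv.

-5/2 - exp(-2)/2

An antiderivative is F(v) = -3*v - exp(-2*v)/2.
Then F(1) - F(0) = (-3 - exp(-2)/2) - (-1/2) = -5/2 - exp(-2)/2.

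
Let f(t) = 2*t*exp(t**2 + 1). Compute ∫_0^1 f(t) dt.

Let u = t**2 + 1, so du = 2*t dt. When t = 0, u = 1; when t = 1, u = 2.
The integral becomes ∫ exp(u) du from 1 to 2, with antiderivative exp(u).
Back in t: F(t) = exp(t**2 + 1).
Then F(1) - F(0) = (exp(2)) - (exp(1)) = -exp(1) + exp(2).

-exp(1) + exp(2)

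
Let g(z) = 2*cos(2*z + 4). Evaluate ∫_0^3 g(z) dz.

sin(10) - sin(4)

Let u = 2*z + 4, so du = 2 dz. When z = 0, u = 4; when z = 3, u = 10.
The integral becomes ∫ cos(u) du from 4 to 10, with antiderivative sin(u).
Back in z: F(z) = sin(2*z + 4).
Then F(3) - F(0) = (sin(10)) - (sin(4)) = sin(10) - sin(4).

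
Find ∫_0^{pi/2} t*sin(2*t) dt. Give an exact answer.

pi/4

Integrate by parts once (u = t, dv = sin(2*t) dt).
An antiderivative is F(t) = -t*cos(2*t)/2 + sin(2*t)/4.
Then F(pi/2) - F(0) = (pi/4) - (0) = pi/4.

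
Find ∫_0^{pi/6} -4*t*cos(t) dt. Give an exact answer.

Integrate by parts once (u = t, dv = -4*cos(t) dt).
An antiderivative is F(t) = -4*t*sin(t) - 4*cos(t).
Then F(pi/6) - F(0) = (-2*sqrt(3) - pi/3) - (-4) = -2*sqrt(3) - pi/3 + 4.

-2*sqrt(3) - pi/3 + 4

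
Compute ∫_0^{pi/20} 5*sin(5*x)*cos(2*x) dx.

-25*sqrt(sqrt(5) + 5)/84 + 5*sqrt(2)*(1 - sqrt(5))/84 + 25/21

Use the identity sin(5*x)cos(2*x) = [sin(7*x) + sin(3*x)]/2.
An antiderivative is F(x) = -5*cos(3*x)/6 - 5*cos(7*x)/14.
Then F(pi/20) - F(0) = (-25*sqrt(sqrt(5) + 5)/84 + 5*sqrt(2)*(1 - sqrt(5))/84) - (-25/21) = -25*sqrt(sqrt(5) + 5)/84 + 5*sqrt(2)*(1 - sqrt(5))/84 + 25/21.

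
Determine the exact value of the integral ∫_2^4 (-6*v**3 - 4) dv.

-368

By the power rule, an antiderivative is F(v) = -3*v**4/2 - 4*v.
Then F(4) - F(2) = (-400) - (-32) = -368.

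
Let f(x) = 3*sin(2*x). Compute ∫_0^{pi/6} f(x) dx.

3/4

An antiderivative is F(x) = -3*cos(2*x)/2.
Then F(pi/6) - F(0) = (-3/4) - (-3/2) = 3/4.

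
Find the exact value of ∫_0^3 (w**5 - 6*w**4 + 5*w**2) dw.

-1251/10

By the power rule, an antiderivative is F(w) = w**6/6 - 6*w**5/5 + 5*w**3/3.
Then F(3) - F(0) = (-1251/10) - (0) = -1251/10.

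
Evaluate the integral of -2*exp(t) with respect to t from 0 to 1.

2 - 2*E

An antiderivative is F(t) = -2*exp(t).
Then F(1) - F(0) = (-2*E) - (-2) = 2 - 2*E.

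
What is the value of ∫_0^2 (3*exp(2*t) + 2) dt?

An antiderivative is F(t) = 3*exp(2*t)/2 + 2*t.
Then F(2) - F(0) = (4 + 3*exp(4)/2) - (3/2) = 5/2 + 3*exp(4)/2.

5/2 + 3*exp(4)/2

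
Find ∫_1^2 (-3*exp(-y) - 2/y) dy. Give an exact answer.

An antiderivative is F(y) = -2*log(y) + 3*exp(-y).
Then F(2) - F(1) = (-2*log(2) + 3*exp(-2)) - (3*exp(-1)) = -2*log(2) - 3*exp(-1) + 3*exp(-2).

-2*log(2) - 3*exp(-1) + 3*exp(-2)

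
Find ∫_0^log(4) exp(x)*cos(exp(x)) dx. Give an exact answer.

-sin(1) + sin(4)

Let u = exp(x), so du = exp(x) dx. When x = 0, u = 1; when x = log(4), u = 4.
The integral becomes ∫ cos(u) du from 1 to 4, with antiderivative sin(u).
Back in x: F(x) = sin(exp(x)).
Then F(log(4)) - F(0) = (sin(4)) - (sin(1)) = -sin(1) + sin(4).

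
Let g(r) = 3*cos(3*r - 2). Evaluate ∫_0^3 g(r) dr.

Let u = 3*r - 2, so du = 3 dr. When r = 0, u = -2; when r = 3, u = 7.
The integral becomes ∫ cos(u) du from -2 to 7, with antiderivative sin(u).
Back in r: F(r) = sin(3*r - 2).
Then F(3) - F(0) = (sin(7)) - (-sin(2)) = sin(7) + sin(2).

sin(7) + sin(2)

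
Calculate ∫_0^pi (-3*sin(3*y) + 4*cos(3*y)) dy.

An antiderivative is F(y) = 4*sin(3*y)/3 + cos(3*y).
Then F(pi) - F(0) = (-1) - (1) = -2.

-2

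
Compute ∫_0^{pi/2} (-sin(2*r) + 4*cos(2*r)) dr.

An antiderivative is F(r) = 2*sin(2*r) + cos(2*r)/2.
Then F(pi/2) - F(0) = (-1/2) - (1/2) = -1.

-1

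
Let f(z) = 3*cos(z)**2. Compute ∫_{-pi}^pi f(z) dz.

Use the identity cos^2(z) = (1 + cos(2*z))/2.
An antiderivative is F(z) = 3*z/2 + 3*sin(2*z)/4.
Then F(pi) - F(-pi) = (3*pi/2) - (-3*pi/2) = 3*pi.

3*pi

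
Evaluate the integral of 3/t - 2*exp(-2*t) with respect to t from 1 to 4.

-exp(-2) + exp(-8) + 6*log(2)

An antiderivative is F(t) = 3*log(t) + exp(-2*t).
Then F(4) - F(1) = (exp(-8) + 6*log(2)) - (exp(-2)) = -exp(-2) + exp(-8) + 6*log(2).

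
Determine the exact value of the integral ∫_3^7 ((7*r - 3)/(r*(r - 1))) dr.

log(3) + 3*log(7)

Factor the denominator: r**2 - r = r(r - 1).
Partial fractions: (7*r - 3)/(r*(r - 1)) = 3/r + 4/(r - 1).
An antiderivative is F(r) = 3*log(r) + 4*log(r - 1).
Then F(7) - F(3) = (4*log(2) + 4*log(3) + 3*log(7)) - (4*log(2) + 3*log(3)) = log(3) + 3*log(7).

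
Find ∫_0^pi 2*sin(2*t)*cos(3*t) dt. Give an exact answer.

Use the identity sin(2*t)cos(3*t) = [sin(5*t) + sin(-t)]/2.
An antiderivative is F(t) = cos(t) - cos(5*t)/5.
Then F(pi) - F(0) = (-4/5) - (4/5) = -8/5.

-8/5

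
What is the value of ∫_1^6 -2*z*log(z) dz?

Integrate by parts once (u = ln z, dv = -2*z dz).
An antiderivative is F(z) = -z**2*(2*log(z) - 1)/2.
Then F(6) - F(1) = (-36*log(3) - 36*log(2) + 18) - (1/2) = -36*log(3) - 36*log(2) + 35/2.

-36*log(3) - 36*log(2) + 35/2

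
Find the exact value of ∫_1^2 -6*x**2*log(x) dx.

14/3 - 16*log(2)

Integrate by parts once (u = ln x, dv = -6*x**2 dx).
An antiderivative is F(x) = -2*x**3*(3*log(x) - 1)/3.
Then F(2) - F(1) = (16/3 - 16*log(2)) - (2/3) = 14/3 - 16*log(2).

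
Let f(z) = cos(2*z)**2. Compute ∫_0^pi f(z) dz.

Use the identity cos^2(2*z) = (1 + cos(4*z))/2.
An antiderivative is F(z) = z/2 + sin(4*z)/8.
Then F(pi) - F(0) = (pi/2) - (0) = pi/2.

pi/2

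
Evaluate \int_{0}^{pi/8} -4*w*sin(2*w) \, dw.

Integrate by parts once (u = w, dv = -4*sin(2*w) dw).
An antiderivative is F(w) = 2*w*cos(2*w) - sin(2*w).
Then F(pi/8) - F(0) = (sqrt(2)*(-4 + pi)/8) - (0) = sqrt(2)*(-4 + pi)/8.

sqrt(2)*(-4 + pi)/8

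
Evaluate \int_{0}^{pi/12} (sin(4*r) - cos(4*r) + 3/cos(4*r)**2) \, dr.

An antiderivative is F(r) = -sin(4*r)/4 - cos(4*r)/4 + 3*tan(4*r)/4.
Then F(pi/12) - F(0) = (-1/8 + 5*sqrt(3)/8) - (-1/4) = 1/8 + 5*sqrt(3)/8.

1/8 + 5*sqrt(3)/8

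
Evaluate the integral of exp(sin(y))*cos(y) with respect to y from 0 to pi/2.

-1 + E

Let u = sin(y), so du = cos(y) dy. When y = 0, u = 0; when y = pi/2, u = 1.
The integral becomes ∫ exp(u) du from 0 to 1, with antiderivative exp(u).
Back in y: F(y) = exp(sin(y)).
Then F(pi/2) - F(0) = (E) - (1) = -1 + E.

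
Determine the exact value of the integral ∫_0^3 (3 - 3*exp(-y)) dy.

An antiderivative is F(y) = 3*y + 3*exp(-y).
Then F(3) - F(0) = (3*exp(-3) + 9) - (3) = 3*exp(-3) + 6.

3*exp(-3) + 6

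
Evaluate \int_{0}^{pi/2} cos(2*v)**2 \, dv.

pi/4

Use the identity cos^2(2*v) = (1 + cos(4*v))/2.
An antiderivative is F(v) = v/2 + sin(4*v)/8.
Then F(pi/2) - F(0) = (pi/4) - (0) = pi/4.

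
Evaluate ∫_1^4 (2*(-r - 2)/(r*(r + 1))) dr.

Factor the denominator: r**2 + r = (r + 1)r.
Partial fractions: 2*(-r - 2)/(r*(r + 1)) = 2/(r + 1) - 4/r.
An antiderivative is F(r) = -4*log(r) + 2*log(r + 1).
Then F(4) - F(1) = (-8*log(2) + 2*log(5)) - (log(4)) = -10*log(2) + 2*log(5).

-10*log(2) + 2*log(5)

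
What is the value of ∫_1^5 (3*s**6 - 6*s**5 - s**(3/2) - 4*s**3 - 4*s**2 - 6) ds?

By the power rule, an antiderivative is F(s) = 3*s**7/7 - s**6 - 2*s**(5/2)/5 - s**4 - 4*s**3/3 - 6*s.
Then F(5) - F(1) = (357745/21 - 10*sqrt(5)) - (-977/105) = 1789702/105 - 10*sqrt(5).

1789702/105 - 10*sqrt(5)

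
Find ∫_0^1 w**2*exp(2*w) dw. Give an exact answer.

Integrate by parts twice (u = w^2, dv = exp(2*w) dw).
An antiderivative is F(w) = (2*w**2 - 2*w + 1)*exp(2*w)/4.
Then F(1) - F(0) = (exp(2)/4) - (1/4) = -1/4 + exp(2)/4.

-1/4 + exp(2)/4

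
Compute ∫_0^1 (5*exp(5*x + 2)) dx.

-exp(2) + exp(7)

Let u = 5*x + 2, so du = 5 dx. When x = 0, u = 2; when x = 1, u = 7.
The integral becomes ∫ exp(u) du from 2 to 7, with antiderivative exp(u).
Back in x: F(x) = exp(5*x + 2).
Then F(1) - F(0) = (exp(7)) - (exp(2)) = -exp(2) + exp(7).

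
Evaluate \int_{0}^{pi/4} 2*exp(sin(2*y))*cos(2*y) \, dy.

Let u = sin(2*y), so du = 2*cos(2*y) dy. When y = 0, u = 0; when y = pi/4, u = 1.
The integral becomes ∫ exp(u) du from 0 to 1, with antiderivative exp(u).
Back in y: F(y) = exp(sin(2*y)).
Then F(pi/4) - F(0) = (E) - (1) = -1 + E.

-1 + E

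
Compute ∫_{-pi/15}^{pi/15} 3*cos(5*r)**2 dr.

3*sqrt(3)/20 + pi/5

Use the identity cos^2(5*r) = (1 + cos(10*r))/2.
An antiderivative is F(r) = 3*r/2 + 3*sin(10*r)/20.
Then F(pi/15) - F(-pi/15) = (3*sqrt(3)/40 + pi/10) - (-pi/10 - 3*sqrt(3)/40) = 3*sqrt(3)/20 + pi/5.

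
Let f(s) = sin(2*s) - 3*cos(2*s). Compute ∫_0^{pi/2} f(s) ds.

An antiderivative is F(s) = -3*sin(2*s)/2 - cos(2*s)/2.
Then F(pi/2) - F(0) = (1/2) - (-1/2) = 1.

1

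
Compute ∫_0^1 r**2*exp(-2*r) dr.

(-5 + exp(2))*exp(-2)/4

Integrate by parts twice (u = r^2, dv = exp(-2*r) dr).
An antiderivative is F(r) = (-2*r**2 - 2*r - 1)*exp(-2*r)/4.
Then F(1) - F(0) = (-5*exp(-2)/4) - (-1/4) = (-5 + exp(2))*exp(-2)/4.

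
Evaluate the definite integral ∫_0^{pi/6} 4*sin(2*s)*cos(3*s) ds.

Use the identity sin(2*s)cos(3*s) = [sin(5*s) + sin(-s)]/2.
An antiderivative is F(s) = 2*cos(s) - 2*cos(5*s)/5.
Then F(pi/6) - F(0) = (6*sqrt(3)/5) - (8/5) = -8/5 + 6*sqrt(3)/5.

-8/5 + 6*sqrt(3)/5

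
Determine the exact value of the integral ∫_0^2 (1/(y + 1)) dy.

log(3)

An antiderivative is F(y) = log(y + 1).
Then F(2) - F(0) = (log(3)) - (0) = log(3).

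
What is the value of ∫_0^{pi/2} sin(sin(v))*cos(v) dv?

1 - cos(1)

Let u = sin(v), so du = cos(v) dv. When v = 0, u = 0; when v = pi/2, u = 1.
The integral becomes ∫ sin(u) du from 0 to 1, with antiderivative -cos(u).
Back in v: F(v) = -cos(sin(v)).
Then F(pi/2) - F(0) = (-cos(1)) - (-1) = 1 - cos(1).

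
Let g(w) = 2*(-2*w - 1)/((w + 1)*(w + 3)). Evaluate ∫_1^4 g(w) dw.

-5*log(7) + log(5) + 9*log(2)

Factor the denominator: w**2 + 4*w + 3 = (w + 3)(w + 1).
Partial fractions: 2*(-2*w - 1)/((w + 1)*(w + 3)) = -5/(w + 3) + 1/(w + 1).
An antiderivative is F(w) = log(w + 1) - 5*log(w + 3).
Then F(4) - F(1) = (-5*log(7) + log(5)) - (-9*log(2)) = -5*log(7) + log(5) + 9*log(2).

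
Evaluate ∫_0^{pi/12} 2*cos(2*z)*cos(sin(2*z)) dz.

Let u = sin(2*z), so du = 2*cos(2*z) dz. When z = 0, u = 0; when z = pi/12, u = 1/2.
The integral becomes ∫ cos(u) du from 0 to 1/2, with antiderivative sin(u).
Back in z: F(z) = sin(sin(2*z)).
Then F(pi/12) - F(0) = (sin(1/2)) - (0) = sin(1/2).

sin(1/2)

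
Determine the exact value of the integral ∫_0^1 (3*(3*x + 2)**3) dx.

609/4

Let u = 3*x + 2, so du = 3 dx. When x = 0, u = 2; when x = 1, u = 5.
The integral becomes ∫ u**3 du from 2 to 5, with antiderivative u**4/4.
Back in x: F(x) = (3*x + 2)**4/4.
Then F(1) - F(0) = (625/4) - (4) = 609/4.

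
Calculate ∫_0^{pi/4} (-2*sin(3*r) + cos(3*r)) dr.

An antiderivative is F(r) = sin(3*r)/3 + 2*cos(3*r)/3.
Then F(pi/4) - F(0) = (-sqrt(2)/6) - (2/3) = -2/3 - sqrt(2)/6.

-2/3 - sqrt(2)/6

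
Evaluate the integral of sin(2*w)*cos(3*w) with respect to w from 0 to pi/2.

Use the identity sin(2*w)cos(3*w) = [sin(5*w) + sin(-w)]/2.
An antiderivative is F(w) = cos(w)/2 - cos(5*w)/10.
Then F(pi/2) - F(0) = (0) - (2/5) = -2/5.

-2/5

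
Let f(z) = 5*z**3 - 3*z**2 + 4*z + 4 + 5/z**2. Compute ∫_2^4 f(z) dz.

1109/4

By the power rule, an antiderivative is F(z) = 5*z**4/4 - z**3 + 2*z**2 + 4*z - 5/z.
Then F(4) - F(2) = (1211/4) - (51/2) = 1109/4.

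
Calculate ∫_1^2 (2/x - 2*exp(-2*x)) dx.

An antiderivative is F(x) = 2*log(x) + exp(-2*x).
Then F(2) - F(1) = (exp(-4) + 2*log(2)) - (exp(-2)) = -exp(-2) + exp(-4) + 2*log(2).

-exp(-2) + exp(-4) + 2*log(2)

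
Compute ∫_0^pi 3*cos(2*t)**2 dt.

3*pi/2

Use the identity cos^2(2*t) = (1 + cos(4*t))/2.
An antiderivative is F(t) = 3*t/2 + 3*sin(4*t)/8.
Then F(pi) - F(0) = (3*pi/2) - (0) = 3*pi/2.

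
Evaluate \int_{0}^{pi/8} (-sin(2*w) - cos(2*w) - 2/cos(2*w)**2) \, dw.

-3/2

An antiderivative is F(w) = -sin(2*w)/2 + cos(2*w)/2 - tan(2*w).
Then F(pi/8) - F(0) = (-1) - (1/2) = -3/2.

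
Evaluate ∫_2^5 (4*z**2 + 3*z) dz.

375/2

By the power rule, an antiderivative is F(z) = 4*z**3/3 + 3*z**2/2.
Then F(5) - F(2) = (1225/6) - (50/3) = 375/2.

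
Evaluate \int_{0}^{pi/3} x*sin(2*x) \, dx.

sqrt(3)/8 + pi/12

Integrate by parts once (u = x, dv = sin(2*x) dx).
An antiderivative is F(x) = -x*cos(2*x)/2 + sin(2*x)/4.
Then F(pi/3) - F(0) = (sqrt(3)/8 + pi/12) - (0) = sqrt(3)/8 + pi/12.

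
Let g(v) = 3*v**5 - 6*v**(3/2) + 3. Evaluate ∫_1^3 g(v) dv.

By the power rule, an antiderivative is F(v) = v**6/2 - 12*v**(5/2)/5 + 3*v.
Then F(3) - F(1) = (747/2 - 108*sqrt(3)/5) - (11/10) = 1862/5 - 108*sqrt(3)/5.

1862/5 - 108*sqrt(3)/5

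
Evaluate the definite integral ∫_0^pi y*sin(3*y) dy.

Integrate by parts once (u = y, dv = sin(3*y) dy).
An antiderivative is F(y) = -y*cos(3*y)/3 + sin(3*y)/9.
Then F(pi) - F(0) = (pi/3) - (0) = pi/3.

pi/3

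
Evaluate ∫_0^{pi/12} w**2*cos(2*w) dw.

-1/8 + pi**2/576 + sqrt(3)*pi/48

Integrate by parts twice (u = w^2, dv = cos(2*w) dw).
An antiderivative is F(w) = w**2*sin(2*w)/2 + w*cos(2*w)/2 - sin(2*w)/4.
Then F(pi/12) - F(0) = (-1/8 + pi**2/576 + sqrt(3)*pi/48) - (0) = -1/8 + pi**2/576 + sqrt(3)*pi/48.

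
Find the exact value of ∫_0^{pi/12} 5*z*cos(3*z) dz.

-5/9 + 5*sqrt(2)*pi/72 + 5*sqrt(2)/18

Integrate by parts once (u = z, dv = 5*cos(3*z) dz).
An antiderivative is F(z) = 5*z*sin(3*z)/3 + 5*cos(3*z)/9.
Then F(pi/12) - F(0) = (5*sqrt(2)*(pi + 4)/72) - (5/9) = -5/9 + 5*sqrt(2)*pi/72 + 5*sqrt(2)/18.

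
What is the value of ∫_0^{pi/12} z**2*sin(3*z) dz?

Integrate by parts twice (u = z^2, dv = sin(3*z) dz).
An antiderivative is F(z) = -z**2*cos(3*z)/3 + 2*z*sin(3*z)/9 + 2*cos(3*z)/27.
Then F(pi/12) - F(0) = (sqrt(2)*(-pi**2 + 8*pi + 32)/864) - (2/27) = -2/27 - sqrt(2)*pi**2/864 + sqrt(2)*pi/108 + sqrt(2)/27.

-2/27 - sqrt(2)*pi**2/864 + sqrt(2)*pi/108 + sqrt(2)/27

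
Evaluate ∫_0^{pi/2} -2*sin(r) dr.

-2

An antiderivative is F(r) = 2*cos(r).
Then F(pi/2) - F(0) = (0) - (2) = -2.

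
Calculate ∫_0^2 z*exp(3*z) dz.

Integrate by parts once (u = z, dv = exp(3*z) dz).
An antiderivative is F(z) = (3*z - 1)*exp(3*z)/9.
Then F(2) - F(0) = (5*exp(6)/9) - (-1/9) = 1/9 + 5*exp(6)/9.

1/9 + 5*exp(6)/9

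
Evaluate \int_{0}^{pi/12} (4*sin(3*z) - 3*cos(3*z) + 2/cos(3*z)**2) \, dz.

An antiderivative is F(z) = -sin(3*z) - 4*cos(3*z)/3 + 2*tan(3*z)/3.
Then F(pi/12) - F(0) = (2/3 - 7*sqrt(2)/6) - (-4/3) = 2 - 7*sqrt(2)/6.

2 - 7*sqrt(2)/6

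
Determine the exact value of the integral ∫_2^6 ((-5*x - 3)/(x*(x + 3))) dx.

Factor the denominator: x**2 + 3*x = (x + 3)x.
Partial fractions: (-5*x - 3)/(x*(x + 3)) = -4/(x + 3) - 1/x.
An antiderivative is F(x) = -log(x) - 4*log(x + 3).
Then F(6) - F(2) = (-9*log(3) - log(2)) - (-4*log(5) - log(2)) = -9*log(3) + 4*log(5).

-9*log(3) + 4*log(5)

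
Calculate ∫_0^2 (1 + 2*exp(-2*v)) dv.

3 - exp(-4)

An antiderivative is F(v) = v - exp(-2*v).
Then F(2) - F(0) = (2 - exp(-4)) - (-1) = 3 - exp(-4).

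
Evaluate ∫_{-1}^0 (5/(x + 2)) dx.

An antiderivative is F(x) = 5*log(x + 2).
Then F(0) - F(-1) = (log(32)) - (0) = log(32).

log(32)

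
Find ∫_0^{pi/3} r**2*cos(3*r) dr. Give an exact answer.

-2*pi/27

Integrate by parts twice (u = r^2, dv = cos(3*r) dr).
An antiderivative is F(r) = r**2*sin(3*r)/3 + 2*r*cos(3*r)/9 - 2*sin(3*r)/27.
Then F(pi/3) - F(0) = (-2*pi/27) - (0) = -2*pi/27.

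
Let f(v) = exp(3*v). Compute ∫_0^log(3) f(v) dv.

26/3

Let u = exp(v), so du = exp(v) dv. When v = 0, u = 1; when v = log(3), u = 3.
The integral becomes ∫ u**2 du from 1 to 3, with antiderivative u**3/3.
Back in v: F(v) = exp(3*v)/3.
Then F(log(3)) - F(0) = (9) - (1/3) = 26/3.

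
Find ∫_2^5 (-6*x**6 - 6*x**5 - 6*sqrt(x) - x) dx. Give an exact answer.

-1153965/14 - 20*sqrt(5) + 8*sqrt(2)

By the power rule, an antiderivative is F(x) = -6*x**7/7 - x**6 - 4*x**(3/2) - x**2/2.
Then F(5) - F(2) = (-1156425/14 - 20*sqrt(5)) - (-1230/7 - 8*sqrt(2)) = -1153965/14 - 20*sqrt(5) + 8*sqrt(2).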